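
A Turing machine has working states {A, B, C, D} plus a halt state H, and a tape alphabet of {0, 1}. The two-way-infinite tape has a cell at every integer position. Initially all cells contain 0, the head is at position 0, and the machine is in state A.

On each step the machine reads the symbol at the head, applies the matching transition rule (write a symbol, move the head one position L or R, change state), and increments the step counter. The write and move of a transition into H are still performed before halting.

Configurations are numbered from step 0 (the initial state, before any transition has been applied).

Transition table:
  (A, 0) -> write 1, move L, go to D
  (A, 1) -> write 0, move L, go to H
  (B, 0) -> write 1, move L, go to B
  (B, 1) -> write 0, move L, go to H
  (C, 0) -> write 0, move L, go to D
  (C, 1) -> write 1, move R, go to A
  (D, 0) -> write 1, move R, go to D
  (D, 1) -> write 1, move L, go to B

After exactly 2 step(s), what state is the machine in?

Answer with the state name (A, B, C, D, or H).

Answer: D

Derivation:
Step 1: in state A at pos 0, read 0 -> (A,0)->write 1,move L,goto D. Now: state=D, head=-1, tape[-2..1]=0010 (head:  ^)
Step 2: in state D at pos -1, read 0 -> (D,0)->write 1,move R,goto D. Now: state=D, head=0, tape[-2..1]=0110 (head:   ^)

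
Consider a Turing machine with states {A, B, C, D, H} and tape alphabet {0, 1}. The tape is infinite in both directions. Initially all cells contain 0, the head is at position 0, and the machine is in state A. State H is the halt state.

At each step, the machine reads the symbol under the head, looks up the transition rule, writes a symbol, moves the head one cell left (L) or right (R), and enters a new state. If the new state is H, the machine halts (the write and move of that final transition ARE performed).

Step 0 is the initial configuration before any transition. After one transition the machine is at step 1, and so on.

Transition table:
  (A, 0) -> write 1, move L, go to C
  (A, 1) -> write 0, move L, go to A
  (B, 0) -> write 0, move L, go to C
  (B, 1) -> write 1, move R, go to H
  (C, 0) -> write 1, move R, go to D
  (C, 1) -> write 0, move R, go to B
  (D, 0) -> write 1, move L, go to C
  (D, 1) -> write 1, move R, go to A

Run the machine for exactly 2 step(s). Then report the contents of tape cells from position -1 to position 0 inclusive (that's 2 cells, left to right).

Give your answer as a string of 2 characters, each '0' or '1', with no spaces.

Step 1: in state A at pos 0, read 0 -> (A,0)->write 1,move L,goto C. Now: state=C, head=-1, tape[-2..1]=0010 (head:  ^)
Step 2: in state C at pos -1, read 0 -> (C,0)->write 1,move R,goto D. Now: state=D, head=0, tape[-2..1]=0110 (head:   ^)

Answer: 11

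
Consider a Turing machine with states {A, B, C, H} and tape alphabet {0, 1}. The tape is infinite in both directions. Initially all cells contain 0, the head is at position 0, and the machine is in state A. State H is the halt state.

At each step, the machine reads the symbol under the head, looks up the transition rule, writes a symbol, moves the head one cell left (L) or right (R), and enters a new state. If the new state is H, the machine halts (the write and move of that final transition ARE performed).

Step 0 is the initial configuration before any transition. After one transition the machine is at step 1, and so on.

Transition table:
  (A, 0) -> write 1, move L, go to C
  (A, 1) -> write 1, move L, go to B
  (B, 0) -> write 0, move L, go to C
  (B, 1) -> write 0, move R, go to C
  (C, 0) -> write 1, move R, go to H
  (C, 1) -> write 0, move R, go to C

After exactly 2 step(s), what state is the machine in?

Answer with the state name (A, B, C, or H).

Answer: H

Derivation:
Step 1: in state A at pos 0, read 0 -> (A,0)->write 1,move L,goto C. Now: state=C, head=-1, tape[-2..1]=0010 (head:  ^)
Step 2: in state C at pos -1, read 0 -> (C,0)->write 1,move R,goto H. Now: state=H, head=0, tape[-2..1]=0110 (head:   ^)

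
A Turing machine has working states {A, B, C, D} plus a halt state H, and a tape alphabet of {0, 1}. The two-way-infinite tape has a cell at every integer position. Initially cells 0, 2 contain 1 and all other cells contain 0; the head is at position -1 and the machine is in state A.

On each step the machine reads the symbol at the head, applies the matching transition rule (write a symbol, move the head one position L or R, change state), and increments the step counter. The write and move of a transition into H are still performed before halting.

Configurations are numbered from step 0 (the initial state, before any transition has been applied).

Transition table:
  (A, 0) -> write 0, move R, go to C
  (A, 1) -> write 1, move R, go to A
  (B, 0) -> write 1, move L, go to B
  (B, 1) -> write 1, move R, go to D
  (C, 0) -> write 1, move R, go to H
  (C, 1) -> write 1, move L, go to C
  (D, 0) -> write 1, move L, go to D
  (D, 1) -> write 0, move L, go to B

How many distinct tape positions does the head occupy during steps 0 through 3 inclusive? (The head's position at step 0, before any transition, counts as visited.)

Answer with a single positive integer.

Step 1: in state A at pos -1, read 0 -> (A,0)->write 0,move R,goto C. Now: state=C, head=0, tape[-2..3]=001010 (head:   ^)
Step 2: in state C at pos 0, read 1 -> (C,1)->write 1,move L,goto C. Now: state=C, head=-1, tape[-2..3]=001010 (head:  ^)
Step 3: in state C at pos -1, read 0 -> (C,0)->write 1,move R,goto H. Now: state=H, head=0, tape[-2..3]=011010 (head:   ^)
Head positions at steps 0..3: starting at -1, distinct positions visited = {-1, 0} -> 2 position(s)

Answer: 2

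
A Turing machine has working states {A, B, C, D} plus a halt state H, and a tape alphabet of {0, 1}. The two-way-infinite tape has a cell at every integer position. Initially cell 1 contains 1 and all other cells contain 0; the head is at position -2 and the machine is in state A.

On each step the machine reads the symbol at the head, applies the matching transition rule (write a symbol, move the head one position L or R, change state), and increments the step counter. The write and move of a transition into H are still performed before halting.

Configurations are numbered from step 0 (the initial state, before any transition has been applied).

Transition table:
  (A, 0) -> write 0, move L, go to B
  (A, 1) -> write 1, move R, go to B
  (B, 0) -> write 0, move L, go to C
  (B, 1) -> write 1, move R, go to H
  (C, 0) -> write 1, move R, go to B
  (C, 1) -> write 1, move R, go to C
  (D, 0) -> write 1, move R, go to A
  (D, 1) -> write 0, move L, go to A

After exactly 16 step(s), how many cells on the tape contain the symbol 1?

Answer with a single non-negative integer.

Answer: 6

Derivation:
Step 1: in state A at pos -2, read 0 -> (A,0)->write 0,move L,goto B. Now: state=B, head=-3, tape[-4..2]=0000010 (head:  ^)
Step 2: in state B at pos -3, read 0 -> (B,0)->write 0,move L,goto C. Now: state=C, head=-4, tape[-5..2]=00000010 (head:  ^)
Step 3: in state C at pos -4, read 0 -> (C,0)->write 1,move R,goto B. Now: state=B, head=-3, tape[-5..2]=01000010 (head:   ^)
Step 4: in state B at pos -3, read 0 -> (B,0)->write 0,move L,goto C. Now: state=C, head=-4, tape[-5..2]=01000010 (head:  ^)
Step 5: in state C at pos -4, read 1 -> (C,1)->write 1,move R,goto C. Now: state=C, head=-3, tape[-5..2]=01000010 (head:   ^)
Step 6: in state C at pos -3, read 0 -> (C,0)->write 1,move R,goto B. Now: state=B, head=-2, tape[-5..2]=01100010 (head:    ^)
Step 7: in state B at pos -2, read 0 -> (B,0)->write 0,move L,goto C. Now: state=C, head=-3, tape[-5..2]=01100010 (head:   ^)
Step 8: in state C at pos -3, read 1 -> (C,1)->write 1,move R,goto C. Now: state=C, head=-2, tape[-5..2]=01100010 (head:    ^)
Step 9: in state C at pos -2, read 0 -> (C,0)->write 1,move R,goto B. Now: state=B, head=-1, tape[-5..2]=01110010 (head:     ^)
Step 10: in state B at pos -1, read 0 -> (B,0)->write 0,move L,goto C. Now: state=C, head=-2, tape[-5..2]=01110010 (head:    ^)
Step 11: in state C at pos -2, read 1 -> (C,1)->write 1,move R,goto C. Now: state=C, head=-1, tape[-5..2]=01110010 (head:     ^)
Step 12: in state C at pos -1, read 0 -> (C,0)->write 1,move R,goto B. Now: state=B, head=0, tape[-5..2]=01111010 (head:      ^)
Step 13: in state B at pos 0, read 0 -> (B,0)->write 0,move L,goto C. Now: state=C, head=-1, tape[-5..2]=01111010 (head:     ^)
Step 14: in state C at pos -1, read 1 -> (C,1)->write 1,move R,goto C. Now: state=C, head=0, tape[-5..2]=01111010 (head:      ^)
Step 15: in state C at pos 0, read 0 -> (C,0)->write 1,move R,goto B. Now: state=B, head=1, tape[-5..2]=01111110 (head:       ^)
Step 16: in state B at pos 1, read 1 -> (B,1)->write 1,move R,goto H. Now: state=H, head=2, tape[-5..3]=011111100 (head:        ^)
Cells containing 1 after step 16: {-4, -3, -2, -1, 0, 1} -> 6 cell(s)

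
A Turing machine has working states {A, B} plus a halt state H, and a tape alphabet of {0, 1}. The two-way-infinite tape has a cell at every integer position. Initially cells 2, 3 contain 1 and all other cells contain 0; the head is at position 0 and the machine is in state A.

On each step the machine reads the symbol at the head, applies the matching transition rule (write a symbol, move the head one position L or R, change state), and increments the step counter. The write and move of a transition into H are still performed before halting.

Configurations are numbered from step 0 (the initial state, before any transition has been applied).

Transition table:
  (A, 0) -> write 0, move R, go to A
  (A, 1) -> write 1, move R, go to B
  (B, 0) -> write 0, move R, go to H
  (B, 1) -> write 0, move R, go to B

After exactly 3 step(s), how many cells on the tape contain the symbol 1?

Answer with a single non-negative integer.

Answer: 2

Derivation:
Step 1: in state A at pos 0, read 0 -> (A,0)->write 0,move R,goto A. Now: state=A, head=1, tape[-1..4]=000110 (head:   ^)
Step 2: in state A at pos 1, read 0 -> (A,0)->write 0,move R,goto A. Now: state=A, head=2, tape[-1..4]=000110 (head:    ^)
Step 3: in state A at pos 2, read 1 -> (A,1)->write 1,move R,goto B. Now: state=B, head=3, tape[-1..4]=000110 (head:     ^)
Cells containing 1 after step 3: {2, 3} -> 2 cell(s)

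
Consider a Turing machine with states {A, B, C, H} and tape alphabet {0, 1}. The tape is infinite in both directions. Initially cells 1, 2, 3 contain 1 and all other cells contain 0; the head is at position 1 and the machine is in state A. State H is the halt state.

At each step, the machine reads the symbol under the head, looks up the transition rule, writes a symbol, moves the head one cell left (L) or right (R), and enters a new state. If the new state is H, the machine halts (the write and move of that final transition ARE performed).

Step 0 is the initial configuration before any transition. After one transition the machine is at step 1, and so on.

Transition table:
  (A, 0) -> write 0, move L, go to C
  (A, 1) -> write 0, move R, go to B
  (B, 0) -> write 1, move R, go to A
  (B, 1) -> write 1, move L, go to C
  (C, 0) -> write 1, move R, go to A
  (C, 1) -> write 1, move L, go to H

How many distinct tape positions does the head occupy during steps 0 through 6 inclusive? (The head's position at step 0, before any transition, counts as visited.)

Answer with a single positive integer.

Step 1: in state A at pos 1, read 1 -> (A,1)->write 0,move R,goto B. Now: state=B, head=2, tape[0..4]=00110 (head:   ^)
Step 2: in state B at pos 2, read 1 -> (B,1)->write 1,move L,goto C. Now: state=C, head=1, tape[0..4]=00110 (head:  ^)
Step 3: in state C at pos 1, read 0 -> (C,0)->write 1,move R,goto A. Now: state=A, head=2, tape[0..4]=01110 (head:   ^)
Step 4: in state A at pos 2, read 1 -> (A,1)->write 0,move R,goto B. Now: state=B, head=3, tape[0..4]=01010 (head:    ^)
Step 5: in state B at pos 3, read 1 -> (B,1)->write 1,move L,goto C. Now: state=C, head=2, tape[0..4]=01010 (head:   ^)
Step 6: in state C at pos 2, read 0 -> (C,0)->write 1,move R,goto A. Now: state=A, head=3, tape[0..4]=01110 (head:    ^)
Head positions at steps 0..6: starting at 1, distinct positions visited = {1, 2, 3} -> 3 position(s)

Answer: 3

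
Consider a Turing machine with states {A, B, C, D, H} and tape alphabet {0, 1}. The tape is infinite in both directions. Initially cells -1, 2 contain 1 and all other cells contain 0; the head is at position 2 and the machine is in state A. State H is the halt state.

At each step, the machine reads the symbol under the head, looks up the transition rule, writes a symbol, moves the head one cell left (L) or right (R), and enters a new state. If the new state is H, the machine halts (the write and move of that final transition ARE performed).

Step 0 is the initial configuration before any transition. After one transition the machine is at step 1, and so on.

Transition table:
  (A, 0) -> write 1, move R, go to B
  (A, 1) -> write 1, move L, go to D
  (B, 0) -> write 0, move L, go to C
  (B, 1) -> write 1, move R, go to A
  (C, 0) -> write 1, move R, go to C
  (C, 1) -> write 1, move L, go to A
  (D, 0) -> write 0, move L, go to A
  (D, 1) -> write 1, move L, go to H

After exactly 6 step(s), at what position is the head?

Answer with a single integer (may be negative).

Step 1: in state A at pos 2, read 1 -> (A,1)->write 1,move L,goto D. Now: state=D, head=1, tape[-2..3]=010010 (head:    ^)
Step 2: in state D at pos 1, read 0 -> (D,0)->write 0,move L,goto A. Now: state=A, head=0, tape[-2..3]=010010 (head:   ^)
Step 3: in state A at pos 0, read 0 -> (A,0)->write 1,move R,goto B. Now: state=B, head=1, tape[-2..3]=011010 (head:    ^)
Step 4: in state B at pos 1, read 0 -> (B,0)->write 0,move L,goto C. Now: state=C, head=0, tape[-2..3]=011010 (head:   ^)
Step 5: in state C at pos 0, read 1 -> (C,1)->write 1,move L,goto A. Now: state=A, head=-1, tape[-2..3]=011010 (head:  ^)
Step 6: in state A at pos -1, read 1 -> (A,1)->write 1,move L,goto D. Now: state=D, head=-2, tape[-3..3]=0011010 (head:  ^)

Answer: -2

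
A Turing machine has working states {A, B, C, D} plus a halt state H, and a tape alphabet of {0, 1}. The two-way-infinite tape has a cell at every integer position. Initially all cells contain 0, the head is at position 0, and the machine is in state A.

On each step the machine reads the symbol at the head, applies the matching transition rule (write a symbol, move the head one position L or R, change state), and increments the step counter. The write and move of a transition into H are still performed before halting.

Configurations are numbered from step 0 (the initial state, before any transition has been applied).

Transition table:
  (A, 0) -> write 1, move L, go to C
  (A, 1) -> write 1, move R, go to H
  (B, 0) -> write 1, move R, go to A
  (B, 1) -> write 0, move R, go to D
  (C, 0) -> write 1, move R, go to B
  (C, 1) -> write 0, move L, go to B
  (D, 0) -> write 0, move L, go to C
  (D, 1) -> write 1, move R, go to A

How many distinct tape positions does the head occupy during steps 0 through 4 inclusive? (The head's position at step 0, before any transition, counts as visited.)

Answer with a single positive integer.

Answer: 3

Derivation:
Step 1: in state A at pos 0, read 0 -> (A,0)->write 1,move L,goto C. Now: state=C, head=-1, tape[-2..1]=0010 (head:  ^)
Step 2: in state C at pos -1, read 0 -> (C,0)->write 1,move R,goto B. Now: state=B, head=0, tape[-2..1]=0110 (head:   ^)
Step 3: in state B at pos 0, read 1 -> (B,1)->write 0,move R,goto D. Now: state=D, head=1, tape[-2..2]=01000 (head:    ^)
Step 4: in state D at pos 1, read 0 -> (D,0)->write 0,move L,goto C. Now: state=C, head=0, tape[-2..2]=01000 (head:   ^)
Head positions at steps 0..4: starting at 0, distinct positions visited = {-1, 0, 1} -> 3 position(s)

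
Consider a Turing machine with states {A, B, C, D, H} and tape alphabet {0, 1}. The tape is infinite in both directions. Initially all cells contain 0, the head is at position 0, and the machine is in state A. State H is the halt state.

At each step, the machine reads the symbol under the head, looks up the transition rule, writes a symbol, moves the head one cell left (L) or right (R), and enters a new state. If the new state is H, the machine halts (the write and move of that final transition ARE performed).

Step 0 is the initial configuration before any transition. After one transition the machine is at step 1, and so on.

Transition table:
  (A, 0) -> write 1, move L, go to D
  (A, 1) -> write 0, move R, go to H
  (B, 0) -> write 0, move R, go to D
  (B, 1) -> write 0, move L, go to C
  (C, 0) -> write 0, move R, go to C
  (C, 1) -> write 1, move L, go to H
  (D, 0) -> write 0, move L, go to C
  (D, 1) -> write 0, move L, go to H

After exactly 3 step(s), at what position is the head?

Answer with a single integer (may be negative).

Step 1: in state A at pos 0, read 0 -> (A,0)->write 1,move L,goto D. Now: state=D, head=-1, tape[-2..1]=0010 (head:  ^)
Step 2: in state D at pos -1, read 0 -> (D,0)->write 0,move L,goto C. Now: state=C, head=-2, tape[-3..1]=00010 (head:  ^)
Step 3: in state C at pos -2, read 0 -> (C,0)->write 0,move R,goto C. Now: state=C, head=-1, tape[-3..1]=00010 (head:   ^)

Answer: -1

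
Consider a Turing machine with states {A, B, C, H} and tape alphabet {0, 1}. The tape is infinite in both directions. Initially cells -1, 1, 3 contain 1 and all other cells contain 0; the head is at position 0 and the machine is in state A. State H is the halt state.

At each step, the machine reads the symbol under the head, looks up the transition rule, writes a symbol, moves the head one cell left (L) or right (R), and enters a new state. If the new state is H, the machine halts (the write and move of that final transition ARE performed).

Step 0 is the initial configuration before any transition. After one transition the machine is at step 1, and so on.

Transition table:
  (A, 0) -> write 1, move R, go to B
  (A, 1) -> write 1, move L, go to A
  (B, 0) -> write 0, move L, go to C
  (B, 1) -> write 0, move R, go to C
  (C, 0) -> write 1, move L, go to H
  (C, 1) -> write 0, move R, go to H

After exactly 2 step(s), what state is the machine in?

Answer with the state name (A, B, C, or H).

Answer: C

Derivation:
Step 1: in state A at pos 0, read 0 -> (A,0)->write 1,move R,goto B. Now: state=B, head=1, tape[-2..4]=0111010 (head:    ^)
Step 2: in state B at pos 1, read 1 -> (B,1)->write 0,move R,goto C. Now: state=C, head=2, tape[-2..4]=0110010 (head:     ^)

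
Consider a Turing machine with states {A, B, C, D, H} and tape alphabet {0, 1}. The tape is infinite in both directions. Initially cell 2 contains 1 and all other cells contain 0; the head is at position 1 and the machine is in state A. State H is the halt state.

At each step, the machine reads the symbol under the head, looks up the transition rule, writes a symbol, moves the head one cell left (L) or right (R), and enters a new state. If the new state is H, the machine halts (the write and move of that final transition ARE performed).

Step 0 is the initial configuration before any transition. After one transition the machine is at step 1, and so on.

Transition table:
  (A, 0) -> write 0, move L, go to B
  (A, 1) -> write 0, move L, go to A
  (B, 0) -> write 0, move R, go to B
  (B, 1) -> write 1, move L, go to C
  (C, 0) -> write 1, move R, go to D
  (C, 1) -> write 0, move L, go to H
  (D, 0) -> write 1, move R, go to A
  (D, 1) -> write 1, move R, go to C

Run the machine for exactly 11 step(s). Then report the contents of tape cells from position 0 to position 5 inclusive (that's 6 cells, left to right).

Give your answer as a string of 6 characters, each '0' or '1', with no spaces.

Answer: 011010

Derivation:
Step 1: in state A at pos 1, read 0 -> (A,0)->write 0,move L,goto B. Now: state=B, head=0, tape[-1..3]=00010 (head:  ^)
Step 2: in state B at pos 0, read 0 -> (B,0)->write 0,move R,goto B. Now: state=B, head=1, tape[-1..3]=00010 (head:   ^)
Step 3: in state B at pos 1, read 0 -> (B,0)->write 0,move R,goto B. Now: state=B, head=2, tape[-1..3]=00010 (head:    ^)
Step 4: in state B at pos 2, read 1 -> (B,1)->write 1,move L,goto C. Now: state=C, head=1, tape[-1..3]=00010 (head:   ^)
Step 5: in state C at pos 1, read 0 -> (C,0)->write 1,move R,goto D. Now: state=D, head=2, tape[-1..3]=00110 (head:    ^)
Step 6: in state D at pos 2, read 1 -> (D,1)->write 1,move R,goto C. Now: state=C, head=3, tape[-1..4]=001100 (head:     ^)
Step 7: in state C at pos 3, read 0 -> (C,0)->write 1,move R,goto D. Now: state=D, head=4, tape[-1..5]=0011100 (head:      ^)
Step 8: in state D at pos 4, read 0 -> (D,0)->write 1,move R,goto A. Now: state=A, head=5, tape[-1..6]=00111100 (head:       ^)
Step 9: in state A at pos 5, read 0 -> (A,0)->write 0,move L,goto B. Now: state=B, head=4, tape[-1..6]=00111100 (head:      ^)
Step 10: in state B at pos 4, read 1 -> (B,1)->write 1,move L,goto C. Now: state=C, head=3, tape[-1..6]=00111100 (head:     ^)
Step 11: in state C at pos 3, read 1 -> (C,1)->write 0,move L,goto H. Now: state=H, head=2, tape[-1..6]=00110100 (head:    ^)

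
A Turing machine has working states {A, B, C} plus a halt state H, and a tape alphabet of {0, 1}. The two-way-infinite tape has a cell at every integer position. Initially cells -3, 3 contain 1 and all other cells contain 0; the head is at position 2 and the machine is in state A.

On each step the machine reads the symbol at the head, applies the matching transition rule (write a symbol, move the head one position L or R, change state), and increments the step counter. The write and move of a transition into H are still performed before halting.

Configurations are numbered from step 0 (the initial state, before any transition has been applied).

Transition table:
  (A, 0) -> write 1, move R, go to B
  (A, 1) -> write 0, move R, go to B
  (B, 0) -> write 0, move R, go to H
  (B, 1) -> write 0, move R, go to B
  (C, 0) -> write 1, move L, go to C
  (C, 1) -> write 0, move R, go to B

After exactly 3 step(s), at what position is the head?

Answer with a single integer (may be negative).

Step 1: in state A at pos 2, read 0 -> (A,0)->write 1,move R,goto B. Now: state=B, head=3, tape[-4..4]=010000110 (head:        ^)
Step 2: in state B at pos 3, read 1 -> (B,1)->write 0,move R,goto B. Now: state=B, head=4, tape[-4..5]=0100001000 (head:         ^)
Step 3: in state B at pos 4, read 0 -> (B,0)->write 0,move R,goto H. Now: state=H, head=5, tape[-4..6]=01000010000 (head:          ^)

Answer: 5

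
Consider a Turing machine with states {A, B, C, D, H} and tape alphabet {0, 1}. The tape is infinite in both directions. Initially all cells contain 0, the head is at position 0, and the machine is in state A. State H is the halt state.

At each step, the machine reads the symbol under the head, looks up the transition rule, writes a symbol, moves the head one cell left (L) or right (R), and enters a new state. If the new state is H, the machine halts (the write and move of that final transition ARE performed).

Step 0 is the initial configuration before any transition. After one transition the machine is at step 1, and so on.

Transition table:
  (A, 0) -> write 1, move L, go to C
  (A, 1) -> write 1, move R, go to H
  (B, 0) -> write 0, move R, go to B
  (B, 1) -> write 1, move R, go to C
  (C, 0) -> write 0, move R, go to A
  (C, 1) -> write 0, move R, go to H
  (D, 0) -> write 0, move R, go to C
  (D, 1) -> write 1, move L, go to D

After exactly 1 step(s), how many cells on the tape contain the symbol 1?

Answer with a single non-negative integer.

Answer: 1

Derivation:
Step 1: in state A at pos 0, read 0 -> (A,0)->write 1,move L,goto C. Now: state=C, head=-1, tape[-2..1]=0010 (head:  ^)
Cells containing 1 after step 1: {0} -> 1 cell(s)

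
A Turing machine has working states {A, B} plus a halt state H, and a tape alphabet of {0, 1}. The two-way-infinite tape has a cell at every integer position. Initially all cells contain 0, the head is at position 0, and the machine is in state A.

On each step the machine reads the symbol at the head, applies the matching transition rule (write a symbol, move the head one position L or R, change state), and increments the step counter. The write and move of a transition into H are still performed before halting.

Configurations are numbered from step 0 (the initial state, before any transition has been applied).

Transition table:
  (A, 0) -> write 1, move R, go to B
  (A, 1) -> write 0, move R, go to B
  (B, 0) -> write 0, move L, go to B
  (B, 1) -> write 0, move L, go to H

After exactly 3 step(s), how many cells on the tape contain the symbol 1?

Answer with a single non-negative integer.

Answer: 0

Derivation:
Step 1: in state A at pos 0, read 0 -> (A,0)->write 1,move R,goto B. Now: state=B, head=1, tape[-1..2]=0100 (head:   ^)
Step 2: in state B at pos 1, read 0 -> (B,0)->write 0,move L,goto B. Now: state=B, head=0, tape[-1..2]=0100 (head:  ^)
Step 3: in state B at pos 0, read 1 -> (B,1)->write 0,move L,goto H. Now: state=H, head=-1, tape[-2..2]=00000 (head:  ^)
No cell contains 1 after step 3 -> 0 cell(s)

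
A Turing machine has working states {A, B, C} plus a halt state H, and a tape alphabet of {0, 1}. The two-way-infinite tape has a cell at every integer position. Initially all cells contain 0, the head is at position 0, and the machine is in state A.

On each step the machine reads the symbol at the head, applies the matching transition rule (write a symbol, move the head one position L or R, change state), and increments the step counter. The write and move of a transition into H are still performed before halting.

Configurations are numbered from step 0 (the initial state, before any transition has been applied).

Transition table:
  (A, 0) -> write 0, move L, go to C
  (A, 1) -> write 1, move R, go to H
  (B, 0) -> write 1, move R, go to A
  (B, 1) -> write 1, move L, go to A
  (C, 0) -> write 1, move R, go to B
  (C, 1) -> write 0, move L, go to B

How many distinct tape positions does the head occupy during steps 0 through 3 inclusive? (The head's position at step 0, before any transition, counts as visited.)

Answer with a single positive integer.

Step 1: in state A at pos 0, read 0 -> (A,0)->write 0,move L,goto C. Now: state=C, head=-1, tape[-2..1]=0000 (head:  ^)
Step 2: in state C at pos -1, read 0 -> (C,0)->write 1,move R,goto B. Now: state=B, head=0, tape[-2..1]=0100 (head:   ^)
Step 3: in state B at pos 0, read 0 -> (B,0)->write 1,move R,goto A. Now: state=A, head=1, tape[-2..2]=01100 (head:    ^)
Head positions at steps 0..3: starting at 0, distinct positions visited = {-1, 0, 1} -> 3 position(s)

Answer: 3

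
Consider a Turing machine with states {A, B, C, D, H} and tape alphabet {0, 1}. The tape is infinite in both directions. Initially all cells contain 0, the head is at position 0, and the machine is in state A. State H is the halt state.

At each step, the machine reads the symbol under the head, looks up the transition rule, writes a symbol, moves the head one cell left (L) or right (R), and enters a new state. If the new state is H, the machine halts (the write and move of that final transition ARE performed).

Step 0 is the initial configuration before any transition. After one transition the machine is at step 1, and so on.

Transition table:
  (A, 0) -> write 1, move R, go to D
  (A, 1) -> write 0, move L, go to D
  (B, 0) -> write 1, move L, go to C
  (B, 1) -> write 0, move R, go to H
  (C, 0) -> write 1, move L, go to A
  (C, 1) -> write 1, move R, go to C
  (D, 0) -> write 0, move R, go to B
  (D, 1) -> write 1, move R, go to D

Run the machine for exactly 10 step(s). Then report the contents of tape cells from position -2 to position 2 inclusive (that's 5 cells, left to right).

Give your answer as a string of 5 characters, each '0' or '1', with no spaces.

Answer: 11111

Derivation:
Step 1: in state A at pos 0, read 0 -> (A,0)->write 1,move R,goto D. Now: state=D, head=1, tape[-1..2]=0100 (head:   ^)
Step 2: in state D at pos 1, read 0 -> (D,0)->write 0,move R,goto B. Now: state=B, head=2, tape[-1..3]=01000 (head:    ^)
Step 3: in state B at pos 2, read 0 -> (B,0)->write 1,move L,goto C. Now: state=C, head=1, tape[-1..3]=01010 (head:   ^)
Step 4: in state C at pos 1, read 0 -> (C,0)->write 1,move L,goto A. Now: state=A, head=0, tape[-1..3]=01110 (head:  ^)
Step 5: in state A at pos 0, read 1 -> (A,1)->write 0,move L,goto D. Now: state=D, head=-1, tape[-2..3]=000110 (head:  ^)
Step 6: in state D at pos -1, read 0 -> (D,0)->write 0,move R,goto B. Now: state=B, head=0, tape[-2..3]=000110 (head:   ^)
Step 7: in state B at pos 0, read 0 -> (B,0)->write 1,move L,goto C. Now: state=C, head=-1, tape[-2..3]=001110 (head:  ^)
Step 8: in state C at pos -1, read 0 -> (C,0)->write 1,move L,goto A. Now: state=A, head=-2, tape[-3..3]=0011110 (head:  ^)
Step 9: in state A at pos -2, read 0 -> (A,0)->write 1,move R,goto D. Now: state=D, head=-1, tape[-3..3]=0111110 (head:   ^)
Step 10: in state D at pos -1, read 1 -> (D,1)->write 1,move R,goto D. Now: state=D, head=0, tape[-3..3]=0111110 (head:    ^)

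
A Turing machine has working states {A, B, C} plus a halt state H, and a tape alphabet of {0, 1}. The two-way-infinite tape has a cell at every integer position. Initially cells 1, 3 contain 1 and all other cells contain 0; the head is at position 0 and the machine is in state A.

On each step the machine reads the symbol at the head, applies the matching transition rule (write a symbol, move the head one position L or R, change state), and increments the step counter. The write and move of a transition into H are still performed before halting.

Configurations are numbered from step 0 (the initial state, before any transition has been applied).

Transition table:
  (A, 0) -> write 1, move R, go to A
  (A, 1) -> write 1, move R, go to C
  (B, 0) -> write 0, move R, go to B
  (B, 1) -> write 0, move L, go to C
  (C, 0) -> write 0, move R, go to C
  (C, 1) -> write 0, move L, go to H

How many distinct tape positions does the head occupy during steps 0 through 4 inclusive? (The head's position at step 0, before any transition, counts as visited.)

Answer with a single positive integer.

Step 1: in state A at pos 0, read 0 -> (A,0)->write 1,move R,goto A. Now: state=A, head=1, tape[-1..4]=011010 (head:   ^)
Step 2: in state A at pos 1, read 1 -> (A,1)->write 1,move R,goto C. Now: state=C, head=2, tape[-1..4]=011010 (head:    ^)
Step 3: in state C at pos 2, read 0 -> (C,0)->write 0,move R,goto C. Now: state=C, head=3, tape[-1..4]=011010 (head:     ^)
Step 4: in state C at pos 3, read 1 -> (C,1)->write 0,move L,goto H. Now: state=H, head=2, tape[-1..4]=011000 (head:    ^)
Head positions at steps 0..4: starting at 0, distinct positions visited = {0, 1, 2, 3} -> 4 position(s)

Answer: 4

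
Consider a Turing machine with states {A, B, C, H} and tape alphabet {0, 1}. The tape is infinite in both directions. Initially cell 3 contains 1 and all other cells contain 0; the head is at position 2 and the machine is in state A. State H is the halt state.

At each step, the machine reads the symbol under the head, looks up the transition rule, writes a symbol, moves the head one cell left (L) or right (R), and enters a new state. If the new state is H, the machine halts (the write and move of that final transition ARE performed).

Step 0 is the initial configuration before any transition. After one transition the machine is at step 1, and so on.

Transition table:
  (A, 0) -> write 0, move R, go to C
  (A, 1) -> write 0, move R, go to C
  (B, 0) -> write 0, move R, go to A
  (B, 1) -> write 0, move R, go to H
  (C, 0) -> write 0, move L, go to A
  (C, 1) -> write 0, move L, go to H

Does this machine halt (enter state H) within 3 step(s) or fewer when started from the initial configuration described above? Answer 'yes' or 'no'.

Answer: yes

Derivation:
Step 1: in state A at pos 2, read 0 -> (A,0)->write 0,move R,goto C. Now: state=C, head=3, tape[1..4]=0010 (head:   ^)
Step 2: in state C at pos 3, read 1 -> (C,1)->write 0,move L,goto H. Now: state=H, head=2, tape[1..4]=0000 (head:  ^)
State H reached at step 2; 2 <= 3 -> yes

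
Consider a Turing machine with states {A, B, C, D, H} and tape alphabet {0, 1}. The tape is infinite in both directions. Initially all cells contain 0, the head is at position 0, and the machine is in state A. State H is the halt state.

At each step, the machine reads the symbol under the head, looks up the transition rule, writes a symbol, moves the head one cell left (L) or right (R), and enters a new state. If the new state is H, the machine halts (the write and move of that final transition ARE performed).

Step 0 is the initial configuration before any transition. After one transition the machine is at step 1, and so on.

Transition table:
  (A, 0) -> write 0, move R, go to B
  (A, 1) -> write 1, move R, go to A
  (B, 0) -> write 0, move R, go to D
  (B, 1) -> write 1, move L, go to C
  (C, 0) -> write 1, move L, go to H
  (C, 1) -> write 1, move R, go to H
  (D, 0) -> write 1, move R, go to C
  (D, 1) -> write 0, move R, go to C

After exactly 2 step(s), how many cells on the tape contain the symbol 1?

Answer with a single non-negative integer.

Answer: 0

Derivation:
Step 1: in state A at pos 0, read 0 -> (A,0)->write 0,move R,goto B. Now: state=B, head=1, tape[-1..2]=0000 (head:   ^)
Step 2: in state B at pos 1, read 0 -> (B,0)->write 0,move R,goto D. Now: state=D, head=2, tape[-1..3]=00000 (head:    ^)
No cell contains 1 after step 2 -> 0 cell(s)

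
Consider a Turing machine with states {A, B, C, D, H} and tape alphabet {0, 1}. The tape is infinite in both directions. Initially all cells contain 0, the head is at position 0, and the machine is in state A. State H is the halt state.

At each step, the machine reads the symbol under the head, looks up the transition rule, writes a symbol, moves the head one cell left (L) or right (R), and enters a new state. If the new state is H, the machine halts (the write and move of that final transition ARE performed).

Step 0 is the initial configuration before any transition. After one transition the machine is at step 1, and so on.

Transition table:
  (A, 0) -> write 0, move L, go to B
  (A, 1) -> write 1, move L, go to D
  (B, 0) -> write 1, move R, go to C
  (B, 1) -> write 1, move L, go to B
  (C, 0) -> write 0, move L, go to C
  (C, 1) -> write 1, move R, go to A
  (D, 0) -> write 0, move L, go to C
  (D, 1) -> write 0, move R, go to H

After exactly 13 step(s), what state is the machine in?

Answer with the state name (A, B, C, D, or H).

Answer: A

Derivation:
Step 1: in state A at pos 0, read 0 -> (A,0)->write 0,move L,goto B. Now: state=B, head=-1, tape[-2..1]=0000 (head:  ^)
Step 2: in state B at pos -1, read 0 -> (B,0)->write 1,move R,goto C. Now: state=C, head=0, tape[-2..1]=0100 (head:   ^)
Step 3: in state C at pos 0, read 0 -> (C,0)->write 0,move L,goto C. Now: state=C, head=-1, tape[-2..1]=0100 (head:  ^)
Step 4: in state C at pos -1, read 1 -> (C,1)->write 1,move R,goto A. Now: state=A, head=0, tape[-2..1]=0100 (head:   ^)
Step 5: in state A at pos 0, read 0 -> (A,0)->write 0,move L,goto B. Now: state=B, head=-1, tape[-2..1]=0100 (head:  ^)
Step 6: in state B at pos -1, read 1 -> (B,1)->write 1,move L,goto B. Now: state=B, head=-2, tape[-3..1]=00100 (head:  ^)
Step 7: in state B at pos -2, read 0 -> (B,0)->write 1,move R,goto C. Now: state=C, head=-1, tape[-3..1]=01100 (head:   ^)
Step 8: in state C at pos -1, read 1 -> (C,1)->write 1,move R,goto A. Now: state=A, head=0, tape[-3..1]=01100 (head:    ^)
Step 9: in state A at pos 0, read 0 -> (A,0)->write 0,move L,goto B. Now: state=B, head=-1, tape[-3..1]=01100 (head:   ^)
Step 10: in state B at pos -1, read 1 -> (B,1)->write 1,move L,goto B. Now: state=B, head=-2, tape[-3..1]=01100 (head:  ^)
Step 11: in state B at pos -2, read 1 -> (B,1)->write 1,move L,goto B. Now: state=B, head=-3, tape[-4..1]=001100 (head:  ^)
Step 12: in state B at pos -3, read 0 -> (B,0)->write 1,move R,goto C. Now: state=C, head=-2, tape[-4..1]=011100 (head:   ^)
Step 13: in state C at pos -2, read 1 -> (C,1)->write 1,move R,goto A. Now: state=A, head=-1, tape[-4..1]=011100 (head:    ^)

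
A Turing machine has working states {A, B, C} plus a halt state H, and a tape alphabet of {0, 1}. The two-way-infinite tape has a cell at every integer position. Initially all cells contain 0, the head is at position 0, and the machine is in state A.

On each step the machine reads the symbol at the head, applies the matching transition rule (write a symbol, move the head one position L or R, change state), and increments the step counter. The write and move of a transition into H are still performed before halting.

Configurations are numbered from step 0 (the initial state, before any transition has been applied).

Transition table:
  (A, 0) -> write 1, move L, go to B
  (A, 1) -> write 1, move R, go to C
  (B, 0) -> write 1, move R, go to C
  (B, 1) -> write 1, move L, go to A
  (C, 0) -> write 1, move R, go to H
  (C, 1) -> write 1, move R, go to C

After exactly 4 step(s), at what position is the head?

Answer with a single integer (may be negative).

Step 1: in state A at pos 0, read 0 -> (A,0)->write 1,move L,goto B. Now: state=B, head=-1, tape[-2..1]=0010 (head:  ^)
Step 2: in state B at pos -1, read 0 -> (B,0)->write 1,move R,goto C. Now: state=C, head=0, tape[-2..1]=0110 (head:   ^)
Step 3: in state C at pos 0, read 1 -> (C,1)->write 1,move R,goto C. Now: state=C, head=1, tape[-2..2]=01100 (head:    ^)
Step 4: in state C at pos 1, read 0 -> (C,0)->write 1,move R,goto H. Now: state=H, head=2, tape[-2..3]=011100 (head:     ^)

Answer: 2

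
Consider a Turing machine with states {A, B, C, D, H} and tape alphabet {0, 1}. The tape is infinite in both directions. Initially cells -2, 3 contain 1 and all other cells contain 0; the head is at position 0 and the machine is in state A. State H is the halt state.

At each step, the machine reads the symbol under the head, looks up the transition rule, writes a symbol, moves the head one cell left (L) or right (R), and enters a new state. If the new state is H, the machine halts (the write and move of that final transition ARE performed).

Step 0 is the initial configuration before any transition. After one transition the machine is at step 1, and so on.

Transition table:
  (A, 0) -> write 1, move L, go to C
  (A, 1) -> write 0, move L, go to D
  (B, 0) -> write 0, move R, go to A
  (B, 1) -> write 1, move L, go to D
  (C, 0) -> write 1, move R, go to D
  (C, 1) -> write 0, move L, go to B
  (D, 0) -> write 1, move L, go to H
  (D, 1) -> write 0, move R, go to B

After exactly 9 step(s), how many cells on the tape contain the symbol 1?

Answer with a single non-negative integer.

Answer: 5

Derivation:
Step 1: in state A at pos 0, read 0 -> (A,0)->write 1,move L,goto C. Now: state=C, head=-1, tape[-3..4]=01010010 (head:   ^)
Step 2: in state C at pos -1, read 0 -> (C,0)->write 1,move R,goto D. Now: state=D, head=0, tape[-3..4]=01110010 (head:    ^)
Step 3: in state D at pos 0, read 1 -> (D,1)->write 0,move R,goto B. Now: state=B, head=1, tape[-3..4]=01100010 (head:     ^)
Step 4: in state B at pos 1, read 0 -> (B,0)->write 0,move R,goto A. Now: state=A, head=2, tape[-3..4]=01100010 (head:      ^)
Step 5: in state A at pos 2, read 0 -> (A,0)->write 1,move L,goto C. Now: state=C, head=1, tape[-3..4]=01100110 (head:     ^)
Step 6: in state C at pos 1, read 0 -> (C,0)->write 1,move R,goto D. Now: state=D, head=2, tape[-3..4]=01101110 (head:      ^)
Step 7: in state D at pos 2, read 1 -> (D,1)->write 0,move R,goto B. Now: state=B, head=3, tape[-3..4]=01101010 (head:       ^)
Step 8: in state B at pos 3, read 1 -> (B,1)->write 1,move L,goto D. Now: state=D, head=2, tape[-3..4]=01101010 (head:      ^)
Step 9: in state D at pos 2, read 0 -> (D,0)->write 1,move L,goto H. Now: state=H, head=1, tape[-3..4]=01101110 (head:     ^)
Cells containing 1 after step 9: {-2, -1, 1, 2, 3} -> 5 cell(s)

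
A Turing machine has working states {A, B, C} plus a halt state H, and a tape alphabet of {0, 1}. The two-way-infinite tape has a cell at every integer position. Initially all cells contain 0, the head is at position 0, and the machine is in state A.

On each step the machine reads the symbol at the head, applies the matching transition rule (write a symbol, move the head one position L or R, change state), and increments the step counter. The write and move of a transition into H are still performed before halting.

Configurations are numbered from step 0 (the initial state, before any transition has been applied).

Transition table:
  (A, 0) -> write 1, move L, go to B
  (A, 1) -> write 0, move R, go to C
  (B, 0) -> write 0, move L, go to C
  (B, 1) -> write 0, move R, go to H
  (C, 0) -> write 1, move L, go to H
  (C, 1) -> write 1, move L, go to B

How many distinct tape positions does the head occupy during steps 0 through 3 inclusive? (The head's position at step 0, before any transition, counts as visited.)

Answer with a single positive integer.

Step 1: in state A at pos 0, read 0 -> (A,0)->write 1,move L,goto B. Now: state=B, head=-1, tape[-2..1]=0010 (head:  ^)
Step 2: in state B at pos -1, read 0 -> (B,0)->write 0,move L,goto C. Now: state=C, head=-2, tape[-3..1]=00010 (head:  ^)
Step 3: in state C at pos -2, read 0 -> (C,0)->write 1,move L,goto H. Now: state=H, head=-3, tape[-4..1]=001010 (head:  ^)
Head positions at steps 0..3: starting at 0, distinct positions visited = {-3, -2, -1, 0} -> 4 position(s)

Answer: 4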